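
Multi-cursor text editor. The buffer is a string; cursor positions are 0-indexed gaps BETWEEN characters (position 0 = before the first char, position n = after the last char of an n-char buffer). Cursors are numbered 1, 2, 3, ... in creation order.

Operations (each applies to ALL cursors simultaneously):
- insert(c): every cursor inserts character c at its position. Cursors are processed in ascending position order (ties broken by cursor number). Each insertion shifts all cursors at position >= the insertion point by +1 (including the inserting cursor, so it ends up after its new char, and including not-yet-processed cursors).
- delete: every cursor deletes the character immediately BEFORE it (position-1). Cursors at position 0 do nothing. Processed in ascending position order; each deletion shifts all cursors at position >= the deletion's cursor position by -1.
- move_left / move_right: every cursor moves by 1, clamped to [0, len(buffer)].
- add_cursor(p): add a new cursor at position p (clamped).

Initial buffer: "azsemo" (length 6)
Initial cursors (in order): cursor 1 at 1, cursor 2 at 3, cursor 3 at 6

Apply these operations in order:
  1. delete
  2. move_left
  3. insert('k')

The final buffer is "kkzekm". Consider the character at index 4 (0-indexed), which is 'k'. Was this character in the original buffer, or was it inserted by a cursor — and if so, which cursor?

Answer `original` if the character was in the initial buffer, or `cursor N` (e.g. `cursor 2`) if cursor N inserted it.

After op 1 (delete): buffer="zem" (len 3), cursors c1@0 c2@1 c3@3, authorship ...
After op 2 (move_left): buffer="zem" (len 3), cursors c1@0 c2@0 c3@2, authorship ...
After op 3 (insert('k')): buffer="kkzekm" (len 6), cursors c1@2 c2@2 c3@5, authorship 12..3.
Authorship (.=original, N=cursor N): 1 2 . . 3 .
Index 4: author = 3

Answer: cursor 3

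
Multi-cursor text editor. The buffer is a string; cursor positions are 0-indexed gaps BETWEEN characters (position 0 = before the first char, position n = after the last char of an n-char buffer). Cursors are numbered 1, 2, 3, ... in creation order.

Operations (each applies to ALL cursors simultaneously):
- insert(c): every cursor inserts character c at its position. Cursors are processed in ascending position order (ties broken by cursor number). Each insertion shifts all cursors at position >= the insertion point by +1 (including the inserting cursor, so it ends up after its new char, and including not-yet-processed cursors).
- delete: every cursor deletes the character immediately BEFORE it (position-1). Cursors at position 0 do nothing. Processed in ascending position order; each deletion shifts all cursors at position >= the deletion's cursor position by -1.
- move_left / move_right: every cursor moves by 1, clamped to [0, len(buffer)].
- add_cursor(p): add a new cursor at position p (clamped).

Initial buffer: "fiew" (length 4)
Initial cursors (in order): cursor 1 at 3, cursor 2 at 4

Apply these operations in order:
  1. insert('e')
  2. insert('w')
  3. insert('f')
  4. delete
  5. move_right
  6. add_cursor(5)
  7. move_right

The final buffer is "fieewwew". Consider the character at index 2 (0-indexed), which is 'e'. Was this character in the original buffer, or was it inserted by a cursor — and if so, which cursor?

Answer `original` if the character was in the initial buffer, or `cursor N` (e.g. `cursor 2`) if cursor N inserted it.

Answer: original

Derivation:
After op 1 (insert('e')): buffer="fieewe" (len 6), cursors c1@4 c2@6, authorship ...1.2
After op 2 (insert('w')): buffer="fieewwew" (len 8), cursors c1@5 c2@8, authorship ...11.22
After op 3 (insert('f')): buffer="fieewfwewf" (len 10), cursors c1@6 c2@10, authorship ...111.222
After op 4 (delete): buffer="fieewwew" (len 8), cursors c1@5 c2@8, authorship ...11.22
After op 5 (move_right): buffer="fieewwew" (len 8), cursors c1@6 c2@8, authorship ...11.22
After op 6 (add_cursor(5)): buffer="fieewwew" (len 8), cursors c3@5 c1@6 c2@8, authorship ...11.22
After op 7 (move_right): buffer="fieewwew" (len 8), cursors c3@6 c1@7 c2@8, authorship ...11.22
Authorship (.=original, N=cursor N): . . . 1 1 . 2 2
Index 2: author = original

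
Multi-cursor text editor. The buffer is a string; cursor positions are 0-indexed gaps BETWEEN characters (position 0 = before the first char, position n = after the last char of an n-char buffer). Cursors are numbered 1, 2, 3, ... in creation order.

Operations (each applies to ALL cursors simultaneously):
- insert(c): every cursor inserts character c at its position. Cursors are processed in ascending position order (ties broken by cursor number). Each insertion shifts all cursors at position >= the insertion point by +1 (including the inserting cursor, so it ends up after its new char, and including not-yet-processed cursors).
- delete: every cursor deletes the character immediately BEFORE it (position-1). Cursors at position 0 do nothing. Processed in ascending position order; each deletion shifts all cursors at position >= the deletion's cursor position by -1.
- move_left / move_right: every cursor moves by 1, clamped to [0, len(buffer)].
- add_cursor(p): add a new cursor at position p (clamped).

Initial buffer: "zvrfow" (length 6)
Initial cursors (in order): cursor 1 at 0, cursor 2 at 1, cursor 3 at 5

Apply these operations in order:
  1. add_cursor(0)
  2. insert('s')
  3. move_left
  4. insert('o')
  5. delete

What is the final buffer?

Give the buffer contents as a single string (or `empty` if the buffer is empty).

After op 1 (add_cursor(0)): buffer="zvrfow" (len 6), cursors c1@0 c4@0 c2@1 c3@5, authorship ......
After op 2 (insert('s')): buffer="sszsvrfosw" (len 10), cursors c1@2 c4@2 c2@4 c3@9, authorship 14.2....3.
After op 3 (move_left): buffer="sszsvrfosw" (len 10), cursors c1@1 c4@1 c2@3 c3@8, authorship 14.2....3.
After op 4 (insert('o')): buffer="sooszosvrfoosw" (len 14), cursors c1@3 c4@3 c2@6 c3@12, authorship 1144.22....33.
After op 5 (delete): buffer="sszsvrfosw" (len 10), cursors c1@1 c4@1 c2@3 c3@8, authorship 14.2....3.

Answer: sszsvrfosw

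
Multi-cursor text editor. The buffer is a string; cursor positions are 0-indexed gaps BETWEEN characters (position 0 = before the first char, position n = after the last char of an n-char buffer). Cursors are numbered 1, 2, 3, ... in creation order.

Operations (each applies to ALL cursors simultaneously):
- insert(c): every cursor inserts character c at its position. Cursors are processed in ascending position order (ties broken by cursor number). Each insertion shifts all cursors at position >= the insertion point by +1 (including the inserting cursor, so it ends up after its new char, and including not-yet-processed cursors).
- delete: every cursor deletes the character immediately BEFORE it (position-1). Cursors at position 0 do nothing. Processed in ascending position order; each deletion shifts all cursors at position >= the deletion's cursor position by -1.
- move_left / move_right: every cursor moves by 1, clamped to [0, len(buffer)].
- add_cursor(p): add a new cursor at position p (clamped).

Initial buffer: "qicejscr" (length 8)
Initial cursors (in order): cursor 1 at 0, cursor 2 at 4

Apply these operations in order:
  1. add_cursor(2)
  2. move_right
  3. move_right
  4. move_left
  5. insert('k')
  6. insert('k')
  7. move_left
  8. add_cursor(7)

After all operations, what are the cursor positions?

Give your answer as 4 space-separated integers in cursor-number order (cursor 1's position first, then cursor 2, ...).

After op 1 (add_cursor(2)): buffer="qicejscr" (len 8), cursors c1@0 c3@2 c2@4, authorship ........
After op 2 (move_right): buffer="qicejscr" (len 8), cursors c1@1 c3@3 c2@5, authorship ........
After op 3 (move_right): buffer="qicejscr" (len 8), cursors c1@2 c3@4 c2@6, authorship ........
After op 4 (move_left): buffer="qicejscr" (len 8), cursors c1@1 c3@3 c2@5, authorship ........
After op 5 (insert('k')): buffer="qkickejkscr" (len 11), cursors c1@2 c3@5 c2@8, authorship .1..3..2...
After op 6 (insert('k')): buffer="qkkickkejkkscr" (len 14), cursors c1@3 c3@7 c2@11, authorship .11..33..22...
After op 7 (move_left): buffer="qkkickkejkkscr" (len 14), cursors c1@2 c3@6 c2@10, authorship .11..33..22...
After op 8 (add_cursor(7)): buffer="qkkickkejkkscr" (len 14), cursors c1@2 c3@6 c4@7 c2@10, authorship .11..33..22...

Answer: 2 10 6 7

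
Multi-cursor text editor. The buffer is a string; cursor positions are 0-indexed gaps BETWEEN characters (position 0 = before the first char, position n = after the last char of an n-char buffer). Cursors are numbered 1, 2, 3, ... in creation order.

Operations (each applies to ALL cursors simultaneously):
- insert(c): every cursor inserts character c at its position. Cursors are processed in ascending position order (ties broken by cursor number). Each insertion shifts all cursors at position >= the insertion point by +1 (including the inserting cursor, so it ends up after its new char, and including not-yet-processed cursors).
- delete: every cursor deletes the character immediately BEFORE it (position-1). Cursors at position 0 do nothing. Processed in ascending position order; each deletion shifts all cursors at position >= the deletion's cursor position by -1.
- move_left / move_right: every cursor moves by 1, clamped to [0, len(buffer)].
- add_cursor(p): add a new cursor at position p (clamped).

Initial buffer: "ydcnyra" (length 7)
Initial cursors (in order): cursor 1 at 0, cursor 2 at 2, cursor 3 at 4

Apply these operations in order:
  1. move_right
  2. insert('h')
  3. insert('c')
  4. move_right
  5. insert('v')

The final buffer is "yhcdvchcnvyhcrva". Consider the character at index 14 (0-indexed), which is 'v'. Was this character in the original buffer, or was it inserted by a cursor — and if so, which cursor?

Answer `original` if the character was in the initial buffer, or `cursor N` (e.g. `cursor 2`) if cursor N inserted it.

Answer: cursor 3

Derivation:
After op 1 (move_right): buffer="ydcnyra" (len 7), cursors c1@1 c2@3 c3@5, authorship .......
After op 2 (insert('h')): buffer="yhdchnyhra" (len 10), cursors c1@2 c2@5 c3@8, authorship .1..2..3..
After op 3 (insert('c')): buffer="yhcdchcnyhcra" (len 13), cursors c1@3 c2@7 c3@11, authorship .11..22..33..
After op 4 (move_right): buffer="yhcdchcnyhcra" (len 13), cursors c1@4 c2@8 c3@12, authorship .11..22..33..
After op 5 (insert('v')): buffer="yhcdvchcnvyhcrva" (len 16), cursors c1@5 c2@10 c3@15, authorship .11.1.22.2.33.3.
Authorship (.=original, N=cursor N): . 1 1 . 1 . 2 2 . 2 . 3 3 . 3 .
Index 14: author = 3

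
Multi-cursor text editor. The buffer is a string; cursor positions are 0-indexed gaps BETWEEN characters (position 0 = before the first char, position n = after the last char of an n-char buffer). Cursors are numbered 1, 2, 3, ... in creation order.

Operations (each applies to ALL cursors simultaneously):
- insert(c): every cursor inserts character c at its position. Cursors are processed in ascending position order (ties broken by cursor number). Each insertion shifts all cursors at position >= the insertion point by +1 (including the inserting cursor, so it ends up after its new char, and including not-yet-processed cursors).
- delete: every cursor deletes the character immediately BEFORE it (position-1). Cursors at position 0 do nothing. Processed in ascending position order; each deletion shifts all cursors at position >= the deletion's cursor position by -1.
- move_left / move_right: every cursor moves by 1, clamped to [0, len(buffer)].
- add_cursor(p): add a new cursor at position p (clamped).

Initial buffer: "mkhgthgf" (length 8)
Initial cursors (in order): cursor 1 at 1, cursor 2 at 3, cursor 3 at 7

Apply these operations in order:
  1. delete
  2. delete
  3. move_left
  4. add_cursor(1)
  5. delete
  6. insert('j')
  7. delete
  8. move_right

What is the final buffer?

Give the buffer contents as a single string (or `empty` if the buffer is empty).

Answer: tf

Derivation:
After op 1 (delete): buffer="kgthf" (len 5), cursors c1@0 c2@1 c3@4, authorship .....
After op 2 (delete): buffer="gtf" (len 3), cursors c1@0 c2@0 c3@2, authorship ...
After op 3 (move_left): buffer="gtf" (len 3), cursors c1@0 c2@0 c3@1, authorship ...
After op 4 (add_cursor(1)): buffer="gtf" (len 3), cursors c1@0 c2@0 c3@1 c4@1, authorship ...
After op 5 (delete): buffer="tf" (len 2), cursors c1@0 c2@0 c3@0 c4@0, authorship ..
After op 6 (insert('j')): buffer="jjjjtf" (len 6), cursors c1@4 c2@4 c3@4 c4@4, authorship 1234..
After op 7 (delete): buffer="tf" (len 2), cursors c1@0 c2@0 c3@0 c4@0, authorship ..
After op 8 (move_right): buffer="tf" (len 2), cursors c1@1 c2@1 c3@1 c4@1, authorship ..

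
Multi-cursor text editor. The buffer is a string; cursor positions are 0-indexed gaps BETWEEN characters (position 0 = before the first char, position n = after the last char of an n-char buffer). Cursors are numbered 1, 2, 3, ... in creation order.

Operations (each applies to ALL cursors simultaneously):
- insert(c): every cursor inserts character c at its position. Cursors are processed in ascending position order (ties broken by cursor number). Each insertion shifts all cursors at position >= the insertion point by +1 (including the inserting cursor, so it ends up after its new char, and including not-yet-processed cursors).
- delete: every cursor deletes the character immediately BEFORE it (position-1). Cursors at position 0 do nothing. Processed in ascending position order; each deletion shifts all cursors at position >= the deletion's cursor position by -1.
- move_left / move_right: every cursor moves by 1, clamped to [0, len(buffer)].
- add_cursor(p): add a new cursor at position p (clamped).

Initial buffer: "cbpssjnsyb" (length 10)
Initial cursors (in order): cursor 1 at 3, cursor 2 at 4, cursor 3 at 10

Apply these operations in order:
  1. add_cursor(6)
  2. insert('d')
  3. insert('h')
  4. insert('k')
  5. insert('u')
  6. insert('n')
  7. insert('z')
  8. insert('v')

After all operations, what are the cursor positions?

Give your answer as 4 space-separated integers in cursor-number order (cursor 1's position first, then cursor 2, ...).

After op 1 (add_cursor(6)): buffer="cbpssjnsyb" (len 10), cursors c1@3 c2@4 c4@6 c3@10, authorship ..........
After op 2 (insert('d')): buffer="cbpdsdsjdnsybd" (len 14), cursors c1@4 c2@6 c4@9 c3@14, authorship ...1.2..4....3
After op 3 (insert('h')): buffer="cbpdhsdhsjdhnsybdh" (len 18), cursors c1@5 c2@8 c4@12 c3@18, authorship ...11.22..44....33
After op 4 (insert('k')): buffer="cbpdhksdhksjdhknsybdhk" (len 22), cursors c1@6 c2@10 c4@15 c3@22, authorship ...111.222..444....333
After op 5 (insert('u')): buffer="cbpdhkusdhkusjdhkunsybdhku" (len 26), cursors c1@7 c2@12 c4@18 c3@26, authorship ...1111.2222..4444....3333
After op 6 (insert('n')): buffer="cbpdhkunsdhkunsjdhkunnsybdhkun" (len 30), cursors c1@8 c2@14 c4@21 c3@30, authorship ...11111.22222..44444....33333
After op 7 (insert('z')): buffer="cbpdhkunzsdhkunzsjdhkunznsybdhkunz" (len 34), cursors c1@9 c2@16 c4@24 c3@34, authorship ...111111.222222..444444....333333
After op 8 (insert('v')): buffer="cbpdhkunzvsdhkunzvsjdhkunzvnsybdhkunzv" (len 38), cursors c1@10 c2@18 c4@27 c3@38, authorship ...1111111.2222222..4444444....3333333

Answer: 10 18 38 27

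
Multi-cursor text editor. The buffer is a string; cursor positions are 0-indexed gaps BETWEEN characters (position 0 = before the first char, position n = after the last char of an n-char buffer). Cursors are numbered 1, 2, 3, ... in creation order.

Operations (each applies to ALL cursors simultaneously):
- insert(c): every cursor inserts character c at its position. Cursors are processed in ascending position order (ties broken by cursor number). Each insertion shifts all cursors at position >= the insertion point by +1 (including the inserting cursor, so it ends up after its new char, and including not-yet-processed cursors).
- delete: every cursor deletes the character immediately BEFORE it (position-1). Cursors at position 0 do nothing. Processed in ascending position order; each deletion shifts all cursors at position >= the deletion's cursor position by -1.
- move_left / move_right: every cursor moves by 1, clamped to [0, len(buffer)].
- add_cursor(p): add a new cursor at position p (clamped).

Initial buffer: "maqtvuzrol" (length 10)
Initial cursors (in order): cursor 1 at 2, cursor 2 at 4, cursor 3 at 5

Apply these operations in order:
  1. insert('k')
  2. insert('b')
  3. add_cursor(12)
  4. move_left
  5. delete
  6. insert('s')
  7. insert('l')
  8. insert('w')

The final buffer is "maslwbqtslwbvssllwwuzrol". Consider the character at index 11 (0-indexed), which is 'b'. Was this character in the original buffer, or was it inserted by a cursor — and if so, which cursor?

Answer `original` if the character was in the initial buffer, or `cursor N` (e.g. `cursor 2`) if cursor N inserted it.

Answer: cursor 2

Derivation:
After op 1 (insert('k')): buffer="makqtkvkuzrol" (len 13), cursors c1@3 c2@6 c3@8, authorship ..1..2.3.....
After op 2 (insert('b')): buffer="makbqtkbvkbuzrol" (len 16), cursors c1@4 c2@8 c3@11, authorship ..11..22.33.....
After op 3 (add_cursor(12)): buffer="makbqtkbvkbuzrol" (len 16), cursors c1@4 c2@8 c3@11 c4@12, authorship ..11..22.33.....
After op 4 (move_left): buffer="makbqtkbvkbuzrol" (len 16), cursors c1@3 c2@7 c3@10 c4@11, authorship ..11..22.33.....
After op 5 (delete): buffer="mabqtbvuzrol" (len 12), cursors c1@2 c2@5 c3@7 c4@7, authorship ..1..2......
After op 6 (insert('s')): buffer="masbqtsbvssuzrol" (len 16), cursors c1@3 c2@7 c3@11 c4@11, authorship ..11..22.34.....
After op 7 (insert('l')): buffer="maslbqtslbvsslluzrol" (len 20), cursors c1@4 c2@9 c3@15 c4@15, authorship ..111..222.3434.....
After op 8 (insert('w')): buffer="maslwbqtslwbvssllwwuzrol" (len 24), cursors c1@5 c2@11 c3@19 c4@19, authorship ..1111..2222.343434.....
Authorship (.=original, N=cursor N): . . 1 1 1 1 . . 2 2 2 2 . 3 4 3 4 3 4 . . . . .
Index 11: author = 2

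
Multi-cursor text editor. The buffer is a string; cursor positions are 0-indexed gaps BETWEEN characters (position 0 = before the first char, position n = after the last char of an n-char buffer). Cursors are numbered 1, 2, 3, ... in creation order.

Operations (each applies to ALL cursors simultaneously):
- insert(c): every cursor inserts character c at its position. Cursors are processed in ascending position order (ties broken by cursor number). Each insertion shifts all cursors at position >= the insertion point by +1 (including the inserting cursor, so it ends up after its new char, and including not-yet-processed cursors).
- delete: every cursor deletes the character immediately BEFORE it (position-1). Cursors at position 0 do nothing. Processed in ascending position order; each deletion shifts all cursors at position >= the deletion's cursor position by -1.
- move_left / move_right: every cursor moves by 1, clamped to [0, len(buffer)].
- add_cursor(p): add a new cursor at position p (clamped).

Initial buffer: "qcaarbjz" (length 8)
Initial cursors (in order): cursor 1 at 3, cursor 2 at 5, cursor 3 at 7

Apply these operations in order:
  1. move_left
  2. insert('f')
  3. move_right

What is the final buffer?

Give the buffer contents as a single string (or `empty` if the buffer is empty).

Answer: qcfaafrbfjz

Derivation:
After op 1 (move_left): buffer="qcaarbjz" (len 8), cursors c1@2 c2@4 c3@6, authorship ........
After op 2 (insert('f')): buffer="qcfaafrbfjz" (len 11), cursors c1@3 c2@6 c3@9, authorship ..1..2..3..
After op 3 (move_right): buffer="qcfaafrbfjz" (len 11), cursors c1@4 c2@7 c3@10, authorship ..1..2..3..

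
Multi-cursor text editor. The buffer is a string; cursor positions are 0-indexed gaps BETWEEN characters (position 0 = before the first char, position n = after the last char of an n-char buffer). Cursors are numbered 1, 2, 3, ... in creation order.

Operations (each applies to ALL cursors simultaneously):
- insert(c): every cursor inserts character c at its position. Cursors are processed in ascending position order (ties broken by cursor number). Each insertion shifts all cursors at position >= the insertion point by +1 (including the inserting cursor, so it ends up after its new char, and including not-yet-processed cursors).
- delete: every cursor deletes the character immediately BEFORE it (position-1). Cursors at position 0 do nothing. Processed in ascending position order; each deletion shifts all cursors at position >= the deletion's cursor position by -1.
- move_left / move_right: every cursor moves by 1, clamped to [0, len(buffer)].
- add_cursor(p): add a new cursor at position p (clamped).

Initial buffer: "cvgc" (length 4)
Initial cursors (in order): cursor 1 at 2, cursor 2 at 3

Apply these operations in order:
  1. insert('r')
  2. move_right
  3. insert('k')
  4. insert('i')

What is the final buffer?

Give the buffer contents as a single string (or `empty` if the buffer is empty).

After op 1 (insert('r')): buffer="cvrgrc" (len 6), cursors c1@3 c2@5, authorship ..1.2.
After op 2 (move_right): buffer="cvrgrc" (len 6), cursors c1@4 c2@6, authorship ..1.2.
After op 3 (insert('k')): buffer="cvrgkrck" (len 8), cursors c1@5 c2@8, authorship ..1.12.2
After op 4 (insert('i')): buffer="cvrgkircki" (len 10), cursors c1@6 c2@10, authorship ..1.112.22

Answer: cvrgkircki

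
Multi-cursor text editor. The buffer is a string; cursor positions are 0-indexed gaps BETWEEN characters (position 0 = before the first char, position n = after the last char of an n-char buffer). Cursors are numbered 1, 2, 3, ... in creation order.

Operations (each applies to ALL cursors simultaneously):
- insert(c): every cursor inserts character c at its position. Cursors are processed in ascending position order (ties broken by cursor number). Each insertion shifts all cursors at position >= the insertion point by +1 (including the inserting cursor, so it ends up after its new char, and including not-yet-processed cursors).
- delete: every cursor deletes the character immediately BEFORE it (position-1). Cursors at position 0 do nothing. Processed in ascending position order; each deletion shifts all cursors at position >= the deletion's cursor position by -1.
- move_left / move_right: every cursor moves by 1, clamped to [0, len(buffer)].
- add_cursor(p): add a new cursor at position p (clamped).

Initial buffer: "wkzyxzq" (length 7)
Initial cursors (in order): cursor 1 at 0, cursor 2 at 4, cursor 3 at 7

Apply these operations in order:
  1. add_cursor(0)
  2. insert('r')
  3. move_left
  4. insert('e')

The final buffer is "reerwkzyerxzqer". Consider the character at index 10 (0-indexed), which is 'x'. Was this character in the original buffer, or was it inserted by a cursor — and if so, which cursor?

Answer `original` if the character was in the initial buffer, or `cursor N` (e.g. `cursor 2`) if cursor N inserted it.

After op 1 (add_cursor(0)): buffer="wkzyxzq" (len 7), cursors c1@0 c4@0 c2@4 c3@7, authorship .......
After op 2 (insert('r')): buffer="rrwkzyrxzqr" (len 11), cursors c1@2 c4@2 c2@7 c3@11, authorship 14....2...3
After op 3 (move_left): buffer="rrwkzyrxzqr" (len 11), cursors c1@1 c4@1 c2@6 c3@10, authorship 14....2...3
After op 4 (insert('e')): buffer="reerwkzyerxzqer" (len 15), cursors c1@3 c4@3 c2@9 c3@14, authorship 1144....22...33
Authorship (.=original, N=cursor N): 1 1 4 4 . . . . 2 2 . . . 3 3
Index 10: author = original

Answer: original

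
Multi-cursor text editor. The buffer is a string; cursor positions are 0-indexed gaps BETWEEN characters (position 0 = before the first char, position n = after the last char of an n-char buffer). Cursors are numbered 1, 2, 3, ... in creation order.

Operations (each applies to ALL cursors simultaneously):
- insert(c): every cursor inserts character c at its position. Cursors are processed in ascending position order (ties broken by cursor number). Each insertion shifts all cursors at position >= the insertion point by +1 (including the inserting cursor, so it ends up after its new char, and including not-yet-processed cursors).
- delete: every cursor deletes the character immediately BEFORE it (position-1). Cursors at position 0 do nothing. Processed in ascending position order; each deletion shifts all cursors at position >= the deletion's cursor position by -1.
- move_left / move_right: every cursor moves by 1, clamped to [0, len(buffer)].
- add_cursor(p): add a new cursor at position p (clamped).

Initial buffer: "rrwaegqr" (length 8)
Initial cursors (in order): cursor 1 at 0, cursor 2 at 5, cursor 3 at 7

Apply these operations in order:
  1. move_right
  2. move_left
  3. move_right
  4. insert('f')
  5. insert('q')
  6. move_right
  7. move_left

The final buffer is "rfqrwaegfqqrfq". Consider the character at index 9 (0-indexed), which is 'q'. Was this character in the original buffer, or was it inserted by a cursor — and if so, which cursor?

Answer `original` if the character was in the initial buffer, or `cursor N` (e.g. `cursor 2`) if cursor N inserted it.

After op 1 (move_right): buffer="rrwaegqr" (len 8), cursors c1@1 c2@6 c3@8, authorship ........
After op 2 (move_left): buffer="rrwaegqr" (len 8), cursors c1@0 c2@5 c3@7, authorship ........
After op 3 (move_right): buffer="rrwaegqr" (len 8), cursors c1@1 c2@6 c3@8, authorship ........
After op 4 (insert('f')): buffer="rfrwaegfqrf" (len 11), cursors c1@2 c2@8 c3@11, authorship .1.....2..3
After op 5 (insert('q')): buffer="rfqrwaegfqqrfq" (len 14), cursors c1@3 c2@10 c3@14, authorship .11.....22..33
After op 6 (move_right): buffer="rfqrwaegfqqrfq" (len 14), cursors c1@4 c2@11 c3@14, authorship .11.....22..33
After op 7 (move_left): buffer="rfqrwaegfqqrfq" (len 14), cursors c1@3 c2@10 c3@13, authorship .11.....22..33
Authorship (.=original, N=cursor N): . 1 1 . . . . . 2 2 . . 3 3
Index 9: author = 2

Answer: cursor 2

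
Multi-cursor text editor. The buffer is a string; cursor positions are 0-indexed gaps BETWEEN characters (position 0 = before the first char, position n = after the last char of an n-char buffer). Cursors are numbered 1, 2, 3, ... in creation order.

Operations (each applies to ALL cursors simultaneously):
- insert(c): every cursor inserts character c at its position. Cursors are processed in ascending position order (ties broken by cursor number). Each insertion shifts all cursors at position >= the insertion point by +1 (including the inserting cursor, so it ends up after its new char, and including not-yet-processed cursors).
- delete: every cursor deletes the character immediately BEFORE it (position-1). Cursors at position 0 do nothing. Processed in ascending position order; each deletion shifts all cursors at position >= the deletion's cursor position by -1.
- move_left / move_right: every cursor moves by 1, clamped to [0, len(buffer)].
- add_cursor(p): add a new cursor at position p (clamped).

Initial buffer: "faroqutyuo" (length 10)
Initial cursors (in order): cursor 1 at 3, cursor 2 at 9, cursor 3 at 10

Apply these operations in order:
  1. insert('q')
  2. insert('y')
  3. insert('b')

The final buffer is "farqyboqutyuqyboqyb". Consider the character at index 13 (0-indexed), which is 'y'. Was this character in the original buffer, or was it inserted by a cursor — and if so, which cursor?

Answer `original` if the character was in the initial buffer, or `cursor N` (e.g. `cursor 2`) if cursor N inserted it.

After op 1 (insert('q')): buffer="farqoqutyuqoq" (len 13), cursors c1@4 c2@11 c3@13, authorship ...1......2.3
After op 2 (insert('y')): buffer="farqyoqutyuqyoqy" (len 16), cursors c1@5 c2@13 c3@16, authorship ...11......22.33
After op 3 (insert('b')): buffer="farqyboqutyuqyboqyb" (len 19), cursors c1@6 c2@15 c3@19, authorship ...111......222.333
Authorship (.=original, N=cursor N): . . . 1 1 1 . . . . . . 2 2 2 . 3 3 3
Index 13: author = 2

Answer: cursor 2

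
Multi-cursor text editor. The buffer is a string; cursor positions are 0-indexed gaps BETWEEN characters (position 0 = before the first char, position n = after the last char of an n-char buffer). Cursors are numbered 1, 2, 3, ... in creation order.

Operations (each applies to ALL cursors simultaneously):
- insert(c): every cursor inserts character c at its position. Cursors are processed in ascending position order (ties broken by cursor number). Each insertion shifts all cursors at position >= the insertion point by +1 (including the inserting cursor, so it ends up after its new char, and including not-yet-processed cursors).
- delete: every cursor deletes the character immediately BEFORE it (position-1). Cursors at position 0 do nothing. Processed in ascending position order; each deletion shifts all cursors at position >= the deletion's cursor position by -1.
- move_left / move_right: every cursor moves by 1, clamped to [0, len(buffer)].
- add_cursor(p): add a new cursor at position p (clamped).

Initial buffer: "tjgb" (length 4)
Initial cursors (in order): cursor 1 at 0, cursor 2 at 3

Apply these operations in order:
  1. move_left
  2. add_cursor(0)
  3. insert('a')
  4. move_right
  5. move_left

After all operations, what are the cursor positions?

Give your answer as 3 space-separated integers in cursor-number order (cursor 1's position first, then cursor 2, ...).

After op 1 (move_left): buffer="tjgb" (len 4), cursors c1@0 c2@2, authorship ....
After op 2 (add_cursor(0)): buffer="tjgb" (len 4), cursors c1@0 c3@0 c2@2, authorship ....
After op 3 (insert('a')): buffer="aatjagb" (len 7), cursors c1@2 c3@2 c2@5, authorship 13..2..
After op 4 (move_right): buffer="aatjagb" (len 7), cursors c1@3 c3@3 c2@6, authorship 13..2..
After op 5 (move_left): buffer="aatjagb" (len 7), cursors c1@2 c3@2 c2@5, authorship 13..2..

Answer: 2 5 2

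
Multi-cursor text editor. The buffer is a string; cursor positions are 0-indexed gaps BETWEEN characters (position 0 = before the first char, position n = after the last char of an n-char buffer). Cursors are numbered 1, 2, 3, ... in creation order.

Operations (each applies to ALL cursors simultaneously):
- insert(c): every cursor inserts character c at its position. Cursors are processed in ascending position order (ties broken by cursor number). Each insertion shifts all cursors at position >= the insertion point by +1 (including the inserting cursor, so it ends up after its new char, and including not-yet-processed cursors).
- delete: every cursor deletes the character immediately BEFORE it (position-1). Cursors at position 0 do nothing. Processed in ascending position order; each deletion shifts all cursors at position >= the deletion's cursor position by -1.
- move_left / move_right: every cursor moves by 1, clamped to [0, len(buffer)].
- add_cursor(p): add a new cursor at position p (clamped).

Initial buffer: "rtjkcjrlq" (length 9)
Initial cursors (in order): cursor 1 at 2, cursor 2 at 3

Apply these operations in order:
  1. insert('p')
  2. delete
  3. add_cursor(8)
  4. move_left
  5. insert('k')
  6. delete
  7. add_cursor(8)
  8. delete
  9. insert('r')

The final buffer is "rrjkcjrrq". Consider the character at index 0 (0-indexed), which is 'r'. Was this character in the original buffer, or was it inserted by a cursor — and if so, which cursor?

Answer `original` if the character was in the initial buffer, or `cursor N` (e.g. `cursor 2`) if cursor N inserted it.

After op 1 (insert('p')): buffer="rtpjpkcjrlq" (len 11), cursors c1@3 c2@5, authorship ..1.2......
After op 2 (delete): buffer="rtjkcjrlq" (len 9), cursors c1@2 c2@3, authorship .........
After op 3 (add_cursor(8)): buffer="rtjkcjrlq" (len 9), cursors c1@2 c2@3 c3@8, authorship .........
After op 4 (move_left): buffer="rtjkcjrlq" (len 9), cursors c1@1 c2@2 c3@7, authorship .........
After op 5 (insert('k')): buffer="rktkjkcjrklq" (len 12), cursors c1@2 c2@4 c3@10, authorship .1.2.....3..
After op 6 (delete): buffer="rtjkcjrlq" (len 9), cursors c1@1 c2@2 c3@7, authorship .........
After op 7 (add_cursor(8)): buffer="rtjkcjrlq" (len 9), cursors c1@1 c2@2 c3@7 c4@8, authorship .........
After op 8 (delete): buffer="jkcjq" (len 5), cursors c1@0 c2@0 c3@4 c4@4, authorship .....
After op 9 (insert('r')): buffer="rrjkcjrrq" (len 9), cursors c1@2 c2@2 c3@8 c4@8, authorship 12....34.
Authorship (.=original, N=cursor N): 1 2 . . . . 3 4 .
Index 0: author = 1

Answer: cursor 1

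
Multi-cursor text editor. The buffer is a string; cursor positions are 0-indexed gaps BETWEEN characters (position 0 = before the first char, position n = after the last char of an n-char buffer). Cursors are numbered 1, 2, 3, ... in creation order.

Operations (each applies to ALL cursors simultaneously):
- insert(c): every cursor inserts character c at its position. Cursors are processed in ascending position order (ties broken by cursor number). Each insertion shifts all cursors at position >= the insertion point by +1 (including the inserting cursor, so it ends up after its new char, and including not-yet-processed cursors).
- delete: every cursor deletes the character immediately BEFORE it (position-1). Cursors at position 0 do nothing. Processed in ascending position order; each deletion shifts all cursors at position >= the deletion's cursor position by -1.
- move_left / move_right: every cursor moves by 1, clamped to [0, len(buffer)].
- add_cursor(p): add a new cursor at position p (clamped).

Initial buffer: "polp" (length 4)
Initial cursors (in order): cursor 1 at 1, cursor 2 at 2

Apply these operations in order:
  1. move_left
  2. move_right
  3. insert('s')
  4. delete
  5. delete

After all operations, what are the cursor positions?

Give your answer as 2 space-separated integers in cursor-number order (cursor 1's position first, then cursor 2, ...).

Answer: 0 0

Derivation:
After op 1 (move_left): buffer="polp" (len 4), cursors c1@0 c2@1, authorship ....
After op 2 (move_right): buffer="polp" (len 4), cursors c1@1 c2@2, authorship ....
After op 3 (insert('s')): buffer="psoslp" (len 6), cursors c1@2 c2@4, authorship .1.2..
After op 4 (delete): buffer="polp" (len 4), cursors c1@1 c2@2, authorship ....
After op 5 (delete): buffer="lp" (len 2), cursors c1@0 c2@0, authorship ..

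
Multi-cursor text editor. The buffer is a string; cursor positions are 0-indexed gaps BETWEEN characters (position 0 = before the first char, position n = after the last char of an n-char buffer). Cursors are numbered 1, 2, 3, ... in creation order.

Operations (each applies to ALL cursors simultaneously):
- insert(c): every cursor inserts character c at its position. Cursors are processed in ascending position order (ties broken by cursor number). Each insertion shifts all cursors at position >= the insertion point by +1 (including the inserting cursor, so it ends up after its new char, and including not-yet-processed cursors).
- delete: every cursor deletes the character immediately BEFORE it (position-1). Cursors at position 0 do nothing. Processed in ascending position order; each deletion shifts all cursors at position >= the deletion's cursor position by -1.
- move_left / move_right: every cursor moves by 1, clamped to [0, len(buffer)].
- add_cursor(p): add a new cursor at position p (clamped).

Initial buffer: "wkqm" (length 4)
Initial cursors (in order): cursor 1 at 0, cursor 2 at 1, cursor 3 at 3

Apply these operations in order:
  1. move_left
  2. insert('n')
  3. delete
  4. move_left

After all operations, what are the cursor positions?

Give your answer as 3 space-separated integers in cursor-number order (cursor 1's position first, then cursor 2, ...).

After op 1 (move_left): buffer="wkqm" (len 4), cursors c1@0 c2@0 c3@2, authorship ....
After op 2 (insert('n')): buffer="nnwknqm" (len 7), cursors c1@2 c2@2 c3@5, authorship 12..3..
After op 3 (delete): buffer="wkqm" (len 4), cursors c1@0 c2@0 c3@2, authorship ....
After op 4 (move_left): buffer="wkqm" (len 4), cursors c1@0 c2@0 c3@1, authorship ....

Answer: 0 0 1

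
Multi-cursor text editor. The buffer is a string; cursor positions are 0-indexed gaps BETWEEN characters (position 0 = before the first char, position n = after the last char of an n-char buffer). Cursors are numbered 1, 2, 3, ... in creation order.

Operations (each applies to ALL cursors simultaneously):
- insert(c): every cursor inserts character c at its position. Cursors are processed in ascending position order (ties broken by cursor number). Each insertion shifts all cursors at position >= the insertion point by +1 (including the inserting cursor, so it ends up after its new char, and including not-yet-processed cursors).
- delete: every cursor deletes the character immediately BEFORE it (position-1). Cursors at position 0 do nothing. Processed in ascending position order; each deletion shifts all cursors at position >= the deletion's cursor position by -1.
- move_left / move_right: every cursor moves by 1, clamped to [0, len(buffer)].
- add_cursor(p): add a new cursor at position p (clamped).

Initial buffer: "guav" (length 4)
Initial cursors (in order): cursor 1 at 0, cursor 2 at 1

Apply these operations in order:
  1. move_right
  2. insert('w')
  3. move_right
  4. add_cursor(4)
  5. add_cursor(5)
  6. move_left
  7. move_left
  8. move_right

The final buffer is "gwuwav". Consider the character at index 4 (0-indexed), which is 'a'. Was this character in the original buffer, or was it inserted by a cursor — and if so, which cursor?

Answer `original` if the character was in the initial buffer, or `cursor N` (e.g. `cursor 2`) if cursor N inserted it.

After op 1 (move_right): buffer="guav" (len 4), cursors c1@1 c2@2, authorship ....
After op 2 (insert('w')): buffer="gwuwav" (len 6), cursors c1@2 c2@4, authorship .1.2..
After op 3 (move_right): buffer="gwuwav" (len 6), cursors c1@3 c2@5, authorship .1.2..
After op 4 (add_cursor(4)): buffer="gwuwav" (len 6), cursors c1@3 c3@4 c2@5, authorship .1.2..
After op 5 (add_cursor(5)): buffer="gwuwav" (len 6), cursors c1@3 c3@4 c2@5 c4@5, authorship .1.2..
After op 6 (move_left): buffer="gwuwav" (len 6), cursors c1@2 c3@3 c2@4 c4@4, authorship .1.2..
After op 7 (move_left): buffer="gwuwav" (len 6), cursors c1@1 c3@2 c2@3 c4@3, authorship .1.2..
After op 8 (move_right): buffer="gwuwav" (len 6), cursors c1@2 c3@3 c2@4 c4@4, authorship .1.2..
Authorship (.=original, N=cursor N): . 1 . 2 . .
Index 4: author = original

Answer: original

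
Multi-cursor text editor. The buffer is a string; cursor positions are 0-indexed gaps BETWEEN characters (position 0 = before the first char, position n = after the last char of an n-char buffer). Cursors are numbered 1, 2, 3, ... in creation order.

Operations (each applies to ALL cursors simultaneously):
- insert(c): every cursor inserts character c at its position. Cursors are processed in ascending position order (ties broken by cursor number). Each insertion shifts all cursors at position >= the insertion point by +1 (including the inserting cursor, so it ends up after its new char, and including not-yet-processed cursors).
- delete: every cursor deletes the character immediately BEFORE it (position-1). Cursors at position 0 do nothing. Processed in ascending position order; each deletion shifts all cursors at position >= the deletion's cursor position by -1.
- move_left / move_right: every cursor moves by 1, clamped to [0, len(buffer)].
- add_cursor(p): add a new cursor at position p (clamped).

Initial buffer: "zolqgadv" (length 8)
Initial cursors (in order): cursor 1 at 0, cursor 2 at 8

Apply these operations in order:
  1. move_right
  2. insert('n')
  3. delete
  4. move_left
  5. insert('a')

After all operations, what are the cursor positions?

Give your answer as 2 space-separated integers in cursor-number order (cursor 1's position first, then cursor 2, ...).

After op 1 (move_right): buffer="zolqgadv" (len 8), cursors c1@1 c2@8, authorship ........
After op 2 (insert('n')): buffer="znolqgadvn" (len 10), cursors c1@2 c2@10, authorship .1.......2
After op 3 (delete): buffer="zolqgadv" (len 8), cursors c1@1 c2@8, authorship ........
After op 4 (move_left): buffer="zolqgadv" (len 8), cursors c1@0 c2@7, authorship ........
After op 5 (insert('a')): buffer="azolqgadav" (len 10), cursors c1@1 c2@9, authorship 1.......2.

Answer: 1 9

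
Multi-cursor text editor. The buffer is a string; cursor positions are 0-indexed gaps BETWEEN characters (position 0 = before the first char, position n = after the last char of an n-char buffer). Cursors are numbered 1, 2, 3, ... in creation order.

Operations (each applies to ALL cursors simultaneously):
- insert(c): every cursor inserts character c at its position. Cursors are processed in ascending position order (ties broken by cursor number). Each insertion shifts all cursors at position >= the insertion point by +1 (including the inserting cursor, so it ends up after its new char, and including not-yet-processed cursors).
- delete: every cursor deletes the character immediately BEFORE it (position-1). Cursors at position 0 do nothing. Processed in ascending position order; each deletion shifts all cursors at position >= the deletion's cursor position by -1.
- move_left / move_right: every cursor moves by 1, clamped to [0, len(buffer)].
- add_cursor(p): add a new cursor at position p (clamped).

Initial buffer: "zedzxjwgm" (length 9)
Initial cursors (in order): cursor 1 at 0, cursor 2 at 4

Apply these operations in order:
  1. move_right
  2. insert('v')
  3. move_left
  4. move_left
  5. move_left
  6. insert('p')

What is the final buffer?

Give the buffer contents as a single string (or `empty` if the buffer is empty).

Answer: pzvedpzxvjwgm

Derivation:
After op 1 (move_right): buffer="zedzxjwgm" (len 9), cursors c1@1 c2@5, authorship .........
After op 2 (insert('v')): buffer="zvedzxvjwgm" (len 11), cursors c1@2 c2@7, authorship .1....2....
After op 3 (move_left): buffer="zvedzxvjwgm" (len 11), cursors c1@1 c2@6, authorship .1....2....
After op 4 (move_left): buffer="zvedzxvjwgm" (len 11), cursors c1@0 c2@5, authorship .1....2....
After op 5 (move_left): buffer="zvedzxvjwgm" (len 11), cursors c1@0 c2@4, authorship .1....2....
After op 6 (insert('p')): buffer="pzvedpzxvjwgm" (len 13), cursors c1@1 c2@6, authorship 1.1..2..2....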